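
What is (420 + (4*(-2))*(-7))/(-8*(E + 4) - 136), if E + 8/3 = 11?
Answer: -357/176 ≈ -2.0284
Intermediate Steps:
E = 25/3 (E = -8/3 + 11 = 25/3 ≈ 8.3333)
(420 + (4*(-2))*(-7))/(-8*(E + 4) - 136) = (420 + (4*(-2))*(-7))/(-8*(25/3 + 4) - 136) = (420 - 8*(-7))/(-8*37/3 - 136) = (420 + 56)/(-296/3 - 136) = 476/(-704/3) = 476*(-3/704) = -357/176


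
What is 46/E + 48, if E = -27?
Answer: 1250/27 ≈ 46.296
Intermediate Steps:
46/E + 48 = 46/(-27) + 48 = 46*(-1/27) + 48 = -46/27 + 48 = 1250/27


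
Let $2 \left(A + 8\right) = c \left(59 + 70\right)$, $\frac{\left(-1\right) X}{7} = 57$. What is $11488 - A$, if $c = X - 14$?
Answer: $\frac{76269}{2} \approx 38135.0$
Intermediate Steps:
$X = -399$ ($X = \left(-7\right) 57 = -399$)
$c = -413$ ($c = -399 - 14 = -413$)
$A = - \frac{53293}{2}$ ($A = -8 + \frac{\left(-413\right) \left(59 + 70\right)}{2} = -8 + \frac{\left(-413\right) 129}{2} = -8 + \frac{1}{2} \left(-53277\right) = -8 - \frac{53277}{2} = - \frac{53293}{2} \approx -26647.0$)
$11488 - A = 11488 - - \frac{53293}{2} = 11488 + \frac{53293}{2} = \frac{76269}{2}$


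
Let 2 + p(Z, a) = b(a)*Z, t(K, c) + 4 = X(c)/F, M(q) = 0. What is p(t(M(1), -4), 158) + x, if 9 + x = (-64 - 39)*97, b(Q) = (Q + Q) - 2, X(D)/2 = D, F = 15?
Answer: -171382/15 ≈ -11425.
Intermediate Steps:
X(D) = 2*D
b(Q) = -2 + 2*Q (b(Q) = 2*Q - 2 = -2 + 2*Q)
t(K, c) = -4 + 2*c/15 (t(K, c) = -4 + (2*c)/15 = -4 + (2*c)*(1/15) = -4 + 2*c/15)
p(Z, a) = -2 + Z*(-2 + 2*a) (p(Z, a) = -2 + (-2 + 2*a)*Z = -2 + Z*(-2 + 2*a))
x = -10000 (x = -9 + (-64 - 39)*97 = -9 - 103*97 = -9 - 9991 = -10000)
p(t(M(1), -4), 158) + x = (-2 + 2*(-4 + (2/15)*(-4))*(-1 + 158)) - 10000 = (-2 + 2*(-4 - 8/15)*157) - 10000 = (-2 + 2*(-68/15)*157) - 10000 = (-2 - 21352/15) - 10000 = -21382/15 - 10000 = -171382/15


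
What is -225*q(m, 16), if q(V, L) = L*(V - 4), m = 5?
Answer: -3600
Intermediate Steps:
q(V, L) = L*(-4 + V)
-225*q(m, 16) = -3600*(-4 + 5) = -3600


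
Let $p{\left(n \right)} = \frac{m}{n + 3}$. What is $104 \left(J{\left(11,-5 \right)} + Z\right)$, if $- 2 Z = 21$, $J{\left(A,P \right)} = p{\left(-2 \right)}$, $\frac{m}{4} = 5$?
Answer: $988$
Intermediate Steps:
$m = 20$ ($m = 4 \cdot 5 = 20$)
$p{\left(n \right)} = \frac{20}{3 + n}$ ($p{\left(n \right)} = \frac{20}{n + 3} = \frac{20}{3 + n}$)
$J{\left(A,P \right)} = 20$ ($J{\left(A,P \right)} = \frac{20}{3 - 2} = \frac{20}{1} = 20 \cdot 1 = 20$)
$Z = - \frac{21}{2}$ ($Z = \left(- \frac{1}{2}\right) 21 = - \frac{21}{2} \approx -10.5$)
$104 \left(J{\left(11,-5 \right)} + Z\right) = 104 \left(20 - \frac{21}{2}\right) = 104 \cdot \frac{19}{2} = 988$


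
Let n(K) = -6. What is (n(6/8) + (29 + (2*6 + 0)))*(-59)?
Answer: -2065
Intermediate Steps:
(n(6/8) + (29 + (2*6 + 0)))*(-59) = (-6 + (29 + (2*6 + 0)))*(-59) = (-6 + (29 + (12 + 0)))*(-59) = (-6 + (29 + 12))*(-59) = (-6 + 41)*(-59) = 35*(-59) = -2065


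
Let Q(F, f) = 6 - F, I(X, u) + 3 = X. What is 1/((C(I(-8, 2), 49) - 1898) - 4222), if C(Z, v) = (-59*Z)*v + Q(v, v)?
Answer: 1/25638 ≈ 3.9005e-5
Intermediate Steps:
I(X, u) = -3 + X
C(Z, v) = 6 - v - 59*Z*v (C(Z, v) = (-59*Z)*v + (6 - v) = -59*Z*v + (6 - v) = 6 - v - 59*Z*v)
1/((C(I(-8, 2), 49) - 1898) - 4222) = 1/(((6 - 1*49 - 59*(-3 - 8)*49) - 1898) - 4222) = 1/(((6 - 49 - 59*(-11)*49) - 1898) - 4222) = 1/(((6 - 49 + 31801) - 1898) - 4222) = 1/((31758 - 1898) - 4222) = 1/(29860 - 4222) = 1/25638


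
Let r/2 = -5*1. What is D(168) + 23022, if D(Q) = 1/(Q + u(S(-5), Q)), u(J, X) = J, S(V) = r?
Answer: 3637477/158 ≈ 23022.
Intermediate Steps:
r = -10 (r = 2*(-5*1) = 2*(-5) = -10)
S(V) = -10
D(Q) = 1/(-10 + Q) (D(Q) = 1/(Q - 10) = 1/(-10 + Q))
D(168) + 23022 = 1/(-10 + 168) + 23022 = 1/158 + 23022 = 3637477/158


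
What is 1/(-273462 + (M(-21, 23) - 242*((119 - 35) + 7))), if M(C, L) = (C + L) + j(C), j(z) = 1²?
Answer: -1/295481 ≈ -3.3843e-6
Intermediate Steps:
j(z) = 1
M(C, L) = 1 + C + L (M(C, L) = (C + L) + 1 = 1 + C + L)
1/(-273462 + (M(-21, 23) - 242*((119 - 35) + 7))) = 1/(-273462 + ((1 - 21 + 23) - 242*((119 - 35) + 7))) = 1/(-273462 + (3 - 242*(84 + 7))) = 1/(-273462 + (3 - 242*91)) = 1/(-273462 + (3 - 22022)) = 1/(-273462 - 22019) = 1/(-295481) = -1/295481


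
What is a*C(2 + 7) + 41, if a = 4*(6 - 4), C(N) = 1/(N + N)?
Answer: 373/9 ≈ 41.444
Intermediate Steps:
C(N) = 1/(2*N)
a = 8 (a = 4*2 = 8)
a*C(2 + 7) + 41 = 8*(1/(2*(2 + 7))) + 41 = 8*((1/2)/9) + 41 = 8*((1/2)*(1/9)) + 41 = 8*(1/18) + 41 = 4/9 + 41 = 373/9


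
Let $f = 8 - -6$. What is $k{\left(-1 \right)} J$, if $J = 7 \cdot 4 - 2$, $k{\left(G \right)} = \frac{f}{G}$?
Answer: $-364$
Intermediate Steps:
$f = 14$ ($f = 8 + 6 = 14$)
$k{\left(G \right)} = \frac{14}{G}$
$J = 26$ ($J = 28 - 2 = 26$)
$k{\left(-1 \right)} J = \frac{14}{-1} \cdot 26 = 14 \left(-1\right) 26 = \left(-14\right) 26 = -364$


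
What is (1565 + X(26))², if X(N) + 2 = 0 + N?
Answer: 2524921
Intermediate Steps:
X(N) = -2 + N (X(N) = -2 + (0 + N) = -2 + N)
(1565 + X(26))² = (1565 + (-2 + 26))² = (1565 + 24)² = 1589² = 2524921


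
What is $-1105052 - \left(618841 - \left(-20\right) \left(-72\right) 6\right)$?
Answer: $-1715253$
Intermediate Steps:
$-1105052 - \left(618841 - \left(-20\right) \left(-72\right) 6\right) = -1105052 + \left(1440 \cdot 6 - 618841\right) = -1105052 + \left(8640 - 618841\right) = -1105052 - 610201 = -1715253$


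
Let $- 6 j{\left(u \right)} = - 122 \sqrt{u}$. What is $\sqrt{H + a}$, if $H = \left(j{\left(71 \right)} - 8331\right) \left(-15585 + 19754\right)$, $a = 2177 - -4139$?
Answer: $\frac{\sqrt{-312530607 + 762927 \sqrt{71}}}{3} \approx 5831.9 i$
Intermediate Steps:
$j{\left(u \right)} = \frac{61 \sqrt{u}}{3}$ ($j{\left(u \right)} = - \frac{\left(-122\right) \sqrt{u}}{6} = \frac{61 \sqrt{u}}{3}$)
$a = 6316$ ($a = 2177 + 4139 = 6316$)
$H = -34731939 + \frac{254309 \sqrt{71}}{3}$ ($H = \left(\frac{61 \sqrt{71}}{3} - 8331\right) \left(-15585 + 19754\right) = \left(-8331 + \frac{61 \sqrt{71}}{3}\right) 4169 = -34731939 + \frac{254309 \sqrt{71}}{3} \approx -3.4018 \cdot 10^{7}$)
$\sqrt{H + a} = \sqrt{\left(-34731939 + \frac{254309 \sqrt{71}}{3}\right) + 6316} = \sqrt{-34725623 + \frac{254309 \sqrt{71}}{3}}$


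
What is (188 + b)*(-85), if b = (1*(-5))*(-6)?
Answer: -18530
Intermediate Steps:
b = 30 (b = -5*(-6) = 30)
(188 + b)*(-85) = (188 + 30)*(-85) = 218*(-85) = -18530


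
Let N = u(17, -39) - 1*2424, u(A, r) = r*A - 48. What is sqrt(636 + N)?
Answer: 7*I*sqrt(51) ≈ 49.99*I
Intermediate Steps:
u(A, r) = -48 + A*r (u(A, r) = A*r - 48 = -48 + A*r)
N = -3135 (N = (-48 + 17*(-39)) - 1*2424 = (-48 - 663) - 2424 = -711 - 2424 = -3135)
sqrt(636 + N) = sqrt(636 - 3135) = sqrt(-2499) = 7*I*sqrt(51)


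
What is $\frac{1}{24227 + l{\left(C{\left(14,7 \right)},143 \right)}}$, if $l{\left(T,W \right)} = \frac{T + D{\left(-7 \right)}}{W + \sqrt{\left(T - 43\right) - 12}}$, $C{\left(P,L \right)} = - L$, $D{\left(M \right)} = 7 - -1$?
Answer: $\frac{248460070}{6019443848121} + \frac{i \sqrt{62}}{12038887696242} \approx 4.1276 \cdot 10^{-5} + 6.5405 \cdot 10^{-13} i$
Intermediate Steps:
$D{\left(M \right)} = 8$ ($D{\left(M \right)} = 7 + 1 = 8$)
$l{\left(T,W \right)} = \frac{8 + T}{W + \sqrt{-55 + T}}$ ($l{\left(T,W \right)} = \frac{T + 8}{W + \sqrt{\left(T - 43\right) - 12}} = \frac{8 + T}{W + \sqrt{\left(-43 + T\right) - 12}} = \frac{8 + T}{W + \sqrt{-55 + T}}$)
$\frac{1}{24227 + l{\left(C{\left(14,7 \right)},143 \right)}} = \frac{1}{24227 + \frac{8 - 7}{143 + \sqrt{-55 - 7}}} = \frac{1}{24227 + \frac{1}{143 + \sqrt{-62}} \cdot 1} = \frac{1}{24227 + \frac{1}{143 + i \sqrt{62}} \cdot 1} = \frac{1}{24227 + \frac{1}{143 + i \sqrt{62}}}$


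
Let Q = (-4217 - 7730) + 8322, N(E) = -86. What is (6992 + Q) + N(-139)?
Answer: 3281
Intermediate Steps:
Q = -3625 (Q = -11947 + 8322 = -3625)
(6992 + Q) + N(-139) = (6992 - 3625) - 86 = 3367 - 86 = 3281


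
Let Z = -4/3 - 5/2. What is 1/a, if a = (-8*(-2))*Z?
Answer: -3/184 ≈ -0.016304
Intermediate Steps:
Z = -23/6 (Z = -4*⅓ - 5*½ = -4/3 - 5/2 = -23/6 ≈ -3.8333)
a = -184/3 (a = -8*(-2)*(-23/6) = 16*(-23/6) = -184/3 ≈ -61.333)
1/a = 1/(-184/3) = -3/184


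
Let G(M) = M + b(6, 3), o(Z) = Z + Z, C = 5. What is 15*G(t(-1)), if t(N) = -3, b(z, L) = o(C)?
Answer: 105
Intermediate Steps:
o(Z) = 2*Z
b(z, L) = 10 (b(z, L) = 2*5 = 10)
G(M) = 10 + M (G(M) = M + 10 = 10 + M)
15*G(t(-1)) = 15*(10 - 3) = 15*7 = 105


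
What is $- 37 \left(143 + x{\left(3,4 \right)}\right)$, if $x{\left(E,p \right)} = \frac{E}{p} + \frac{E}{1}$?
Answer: $- \frac{21719}{4} \approx -5429.8$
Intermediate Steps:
$x{\left(E,p \right)} = E + \frac{E}{p}$ ($x{\left(E,p \right)} = \frac{E}{p} + E 1 = \frac{E}{p} + E = E + \frac{E}{p}$)
$- 37 \left(143 + x{\left(3,4 \right)}\right) = - 37 \left(143 + \left(3 + \frac{3}{4}\right)\right) = - 37 \left(143 + \frac{15}{4}\right) = \left(-37\right) \frac{587}{4} = - \frac{21719}{4}$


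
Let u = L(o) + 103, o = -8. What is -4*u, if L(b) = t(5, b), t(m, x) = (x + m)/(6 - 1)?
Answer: -2048/5 ≈ -409.60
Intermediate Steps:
t(m, x) = m/5 + x/5 (t(m, x) = (m + x)/5 = (m + x)*(1/5) = m/5 + x/5)
L(b) = 1 + b/5 (L(b) = (1/5)*5 + b/5 = 1 + b/5)
u = 512/5 (u = (1 + (1/5)*(-8)) + 103 = (1 - 8/5) + 103 = -3/5 + 103 = 512/5 ≈ 102.40)
-4*u = -4*512/5 = -2048/5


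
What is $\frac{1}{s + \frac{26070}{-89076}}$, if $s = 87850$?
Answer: $\frac{14846}{1304216755} \approx 1.1383 \cdot 10^{-5}$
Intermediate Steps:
$\frac{1}{s + \frac{26070}{-89076}} = \frac{1}{87850 + \frac{26070}{-89076}} = \frac{1}{87850 + 26070 \left(- \frac{1}{89076}\right)} = \frac{1}{87850 - \frac{4345}{14846}} = \frac{1}{\frac{1304216755}{14846}} = \frac{14846}{1304216755}$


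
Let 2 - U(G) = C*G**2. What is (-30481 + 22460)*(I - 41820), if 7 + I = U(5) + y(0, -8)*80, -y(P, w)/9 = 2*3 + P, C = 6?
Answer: 371332195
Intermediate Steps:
y(P, w) = -54 - 9*P (y(P, w) = -9*(2*3 + P) = -9*(6 + P) = -54 - 9*P)
U(G) = 2 - 6*G**2
I = -4475 (I = -7 + ((2 - 6*5**2) + (-54 - 9*0)*80) = -7 + ((2 - 6*25) + (-54 + 0)*80) = -7 + ((2 - 150) - 54*80) = -7 + (-148 - 4320) = -7 - 4468 = -4475)
(-30481 + 22460)*(I - 41820) = (-30481 + 22460)*(-4475 - 41820) = -8021*(-46295) = 371332195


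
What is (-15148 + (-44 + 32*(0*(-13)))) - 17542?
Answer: -32734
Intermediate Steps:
(-15148 + (-44 + 32*(0*(-13)))) - 17542 = (-15148 + (-44 + 32*0)) - 17542 = (-15148 + (-44 + 0)) - 17542 = (-15148 - 44) - 17542 = -15192 - 17542 = -32734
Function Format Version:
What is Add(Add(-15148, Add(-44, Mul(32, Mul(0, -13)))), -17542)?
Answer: -32734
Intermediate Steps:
Add(Add(-15148, Add(-44, Mul(32, Mul(0, -13)))), -17542) = Add(Add(-15148, Add(-44, Mul(32, 0))), -17542) = Add(Add(-15148, Add(-44, 0)), -17542) = Add(Add(-15148, -44), -17542) = Add(-15192, -17542) = -32734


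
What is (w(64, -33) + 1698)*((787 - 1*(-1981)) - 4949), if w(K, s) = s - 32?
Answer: -3561573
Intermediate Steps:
w(K, s) = -32 + s
(w(64, -33) + 1698)*((787 - 1*(-1981)) - 4949) = ((-32 - 33) + 1698)*((787 - 1*(-1981)) - 4949) = (-65 + 1698)*((787 + 1981) - 4949) = 1633*(2768 - 4949) = 1633*(-2181) = -3561573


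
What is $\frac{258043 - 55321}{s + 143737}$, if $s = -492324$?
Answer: $- \frac{202722}{348587} \approx -0.58155$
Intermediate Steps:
$\frac{258043 - 55321}{s + 143737} = \frac{258043 - 55321}{-492324 + 143737} = \frac{202722}{-348587} = 202722 \left(- \frac{1}{348587}\right) = - \frac{202722}{348587}$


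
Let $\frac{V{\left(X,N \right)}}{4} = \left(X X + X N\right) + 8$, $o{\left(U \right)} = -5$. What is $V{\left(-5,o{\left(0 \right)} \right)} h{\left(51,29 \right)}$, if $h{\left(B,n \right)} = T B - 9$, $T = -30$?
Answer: $-357048$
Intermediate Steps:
$h{\left(B,n \right)} = -9 - 30 B$ ($h{\left(B,n \right)} = - 30 B - 9 = -9 - 30 B$)
$V{\left(X,N \right)} = 32 + 4 X^{2} + 4 N X$ ($V{\left(X,N \right)} = 4 \left(\left(X X + X N\right) + 8\right) = 4 \left(\left(X^{2} + N X\right) + 8\right) = 4 \left(8 + X^{2} + N X\right) = 32 + 4 X^{2} + 4 N X$)
$V{\left(-5,o{\left(0 \right)} \right)} h{\left(51,29 \right)} = \left(32 + 4 \left(-5\right)^{2} + 4 \left(-5\right) \left(-5\right)\right) \left(-9 - 1530\right) = \left(32 + 4 \cdot 25 + 100\right) \left(-9 - 1530\right) = \left(32 + 100 + 100\right) \left(-1539\right) = 232 \left(-1539\right) = -357048$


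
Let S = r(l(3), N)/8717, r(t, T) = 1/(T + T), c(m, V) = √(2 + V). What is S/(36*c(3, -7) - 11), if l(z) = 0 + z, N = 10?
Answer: -11/1150818340 - 9*I*√5/287704585 ≈ -9.5584e-9 - 6.9949e-8*I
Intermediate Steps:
l(z) = z
r(t, T) = 1/(2*T)
S = 1/174340 (S = ((½)/10)/8717 = ((½)*(⅒))*(1/8717) = (1/20)*(1/8717) = 1/174340 ≈ 5.7359e-6)
S/(36*c(3, -7) - 11) = 1/(174340*(36*√(2 - 7) - 11)) = 1/(174340*(36*√(-5) - 11)) = 1/(174340*(36*(I*√5) - 11)) = 1/(174340*(36*I*√5 - 11)) = 1/(174340*(-11 + 36*I*√5))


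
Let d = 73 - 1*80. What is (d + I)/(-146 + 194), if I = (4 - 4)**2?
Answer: -7/48 ≈ -0.14583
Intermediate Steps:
I = 0 (I = 0**2 = 0)
d = -7 (d = 73 - 80 = -7)
(d + I)/(-146 + 194) = (-7 + 0)/(-146 + 194) = -7/48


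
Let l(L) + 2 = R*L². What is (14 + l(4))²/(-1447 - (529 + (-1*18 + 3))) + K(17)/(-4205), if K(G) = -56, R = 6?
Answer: -48937304/8246005 ≈ -5.9347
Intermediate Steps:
l(L) = -2 + 6*L²
(14 + l(4))²/(-1447 - (529 + (-1*18 + 3))) + K(17)/(-4205) = (14 + (-2 + 6*4²))²/(-1447 - (529 + (-1*18 + 3))) - 56/(-4205) = (14 + (-2 + 6*16))²/(-1447 - (529 + (-18 + 3))) - 56*(-1/4205) = (14 + (-2 + 96))²/(-1447 - (529 - 15)) + 56/4205 = (14 + 94)²/(-1447 - 1*514) + 56/4205 = 108²/(-1447 - 514) + 56/4205 = 11664/(-1961) + 56/4205 = 11664*(-1/1961) + 56/4205 = -11664/1961 + 56/4205 = -48937304/8246005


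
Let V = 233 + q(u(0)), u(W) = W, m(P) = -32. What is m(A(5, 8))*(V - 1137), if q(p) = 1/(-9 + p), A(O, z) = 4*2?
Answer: 260384/9 ≈ 28932.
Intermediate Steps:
A(O, z) = 8
V = 2096/9 (V = 233 + 1/(-9 + 0) = 233 + 1/(-9) = 233 - ⅑ = 2096/9 ≈ 232.89)
m(A(5, 8))*(V - 1137) = -32*(2096/9 - 1137) = -32*(-8137/9) = 260384/9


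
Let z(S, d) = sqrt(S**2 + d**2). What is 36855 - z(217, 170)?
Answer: 36855 - sqrt(75989) ≈ 36579.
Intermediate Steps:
36855 - z(217, 170) = 36855 - sqrt(217**2 + 170**2) = 36855 - sqrt(47089 + 28900) = 36855 - sqrt(75989)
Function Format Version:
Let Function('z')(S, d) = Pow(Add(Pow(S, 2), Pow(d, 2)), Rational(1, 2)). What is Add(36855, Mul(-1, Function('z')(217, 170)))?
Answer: Add(36855, Mul(-1, Pow(75989, Rational(1, 2)))) ≈ 36579.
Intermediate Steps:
Add(36855, Mul(-1, Function('z')(217, 170))) = Add(36855, Mul(-1, Pow(Add(Pow(217, 2), Pow(170, 2)), Rational(1, 2)))) = Add(36855, Mul(-1, Pow(Add(47089, 28900), Rational(1, 2)))) = Add(36855, Mul(-1, Pow(75989, Rational(1, 2))))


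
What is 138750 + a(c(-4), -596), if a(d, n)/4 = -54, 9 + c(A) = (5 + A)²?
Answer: 138534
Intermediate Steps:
c(A) = -9 + (5 + A)²
a(d, n) = -216 (a(d, n) = 4*(-54) = -216)
138750 + a(c(-4), -596) = 138750 - 216 = 138534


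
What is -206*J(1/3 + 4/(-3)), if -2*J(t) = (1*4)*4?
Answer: 1648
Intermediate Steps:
J(t) = -8 (J(t) = -1*4*4/2 = -2*4 = -½*16 = -8)
-206*J(1/3 + 4/(-3)) = -206*(-8) = 1648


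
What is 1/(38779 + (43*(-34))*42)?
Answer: -1/22625 ≈ -4.4199e-5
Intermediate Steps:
1/(38779 + (43*(-34))*42) = 1/(38779 - 1462*42) = 1/(38779 - 61404) = 1/(-22625) = -1/22625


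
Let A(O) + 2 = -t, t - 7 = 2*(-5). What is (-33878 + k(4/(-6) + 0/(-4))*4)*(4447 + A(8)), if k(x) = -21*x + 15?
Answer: -150173376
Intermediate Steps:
k(x) = 15 - 21*x
t = -3 (t = 7 + 2*(-5) = 7 - 10 = -3)
A(O) = 1 (A(O) = -2 - 1*(-3) = -2 + 3 = 1)
(-33878 + k(4/(-6) + 0/(-4))*4)*(4447 + A(8)) = (-33878 + (15 - 21*(4/(-6) + 0/(-4)))*4)*(4447 + 1) = (-33878 + (15 - 21*(4*(-⅙) + 0*(-¼)))*4)*4448 = (-33878 + (15 - 21*(-⅔ + 0))*4)*4448 = (-33878 + (15 - 21*(-⅔))*4)*4448 = (-33878 + (15 + 14)*4)*4448 = (-33878 + 29*4)*4448 = (-33878 + 116)*4448 = -33762*4448 = -150173376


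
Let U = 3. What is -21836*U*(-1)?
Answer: 65508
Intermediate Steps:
-21836*U*(-1) = -65508*(-1) = -21836*(-3) = 65508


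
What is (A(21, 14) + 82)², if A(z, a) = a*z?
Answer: 141376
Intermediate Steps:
(A(21, 14) + 82)² = (14*21 + 82)² = (294 + 82)² = 376² = 141376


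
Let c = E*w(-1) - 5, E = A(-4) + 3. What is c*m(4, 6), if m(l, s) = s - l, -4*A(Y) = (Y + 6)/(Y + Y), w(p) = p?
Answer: -129/8 ≈ -16.125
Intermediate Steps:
A(Y) = -(6 + Y)/(8*Y) (A(Y) = -(Y + 6)/(4*(Y + Y)) = -(6 + Y)/(4*(2*Y)) = -(6 + Y)*1/(2*Y)/4 = -(6 + Y)/(8*Y))
E = 49/16 (E = (⅛)*(-6 - 1*(-4))/(-4) + 3 = (⅛)*(-¼)*(-6 + 4) + 3 = (⅛)*(-¼)*(-2) + 3 = 1/16 + 3 = 49/16 ≈ 3.0625)
c = -129/16 (c = (49/16)*(-1) - 5 = -49/16 - 5 = -129/16 ≈ -8.0625)
c*m(4, 6) = -129*(6 - 1*4)/16 = -129*(6 - 4)/16 = -129/16*2 = -129/8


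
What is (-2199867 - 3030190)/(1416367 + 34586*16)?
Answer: -5230057/1969743 ≈ -2.6552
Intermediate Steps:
(-2199867 - 3030190)/(1416367 + 34586*16) = -5230057/(1416367 + 553376) = -5230057/1969743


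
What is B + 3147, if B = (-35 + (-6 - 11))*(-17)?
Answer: 4031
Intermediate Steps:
B = 884 (B = (-35 - 17)*(-17) = -52*(-17) = 884)
B + 3147 = 884 + 3147 = 4031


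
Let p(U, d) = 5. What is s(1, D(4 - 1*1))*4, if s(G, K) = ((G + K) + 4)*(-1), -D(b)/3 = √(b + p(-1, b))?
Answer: -20 + 24*√2 ≈ 13.941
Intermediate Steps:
D(b) = -3*√(5 + b) (D(b) = -3*√(b + 5) = -3*√(5 + b))
s(G, K) = -4 - G - K (s(G, K) = (4 + G + K)*(-1) = -4 - G - K)
s(1, D(4 - 1*1))*4 = (-4 - 1*1 - (-3)*√(5 + (4 - 1*1)))*4 = (-4 - 1 - (-3)*√(5 + (4 - 1)))*4 = (-4 - 1 - (-3)*√(5 + 3))*4 = (-4 - 1 - (-3)*√8)*4 = (-4 - 1 - (-3)*2*√2)*4 = (-4 - 1 - (-6)*√2)*4 = (-4 - 1 + 6*√2)*4 = (-5 + 6*√2)*4 = -20 + 24*√2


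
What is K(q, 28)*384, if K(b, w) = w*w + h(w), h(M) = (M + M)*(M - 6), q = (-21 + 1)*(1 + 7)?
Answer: 774144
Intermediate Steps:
q = -160 (q = -20*8 = -160)
h(M) = 2*M*(-6 + M) (h(M) = (2*M)*(-6 + M) = 2*M*(-6 + M))
K(b, w) = w² + 2*w*(-6 + w) (K(b, w) = w*w + 2*w*(-6 + w) = w² + 2*w*(-6 + w))
K(q, 28)*384 = (3*28*(-4 + 28))*384 = (3*28*24)*384 = 2016*384 = 774144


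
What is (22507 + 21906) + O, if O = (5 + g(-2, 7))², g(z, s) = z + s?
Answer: 44513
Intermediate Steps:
g(z, s) = s + z
O = 100 (O = (5 + (7 - 2))² = (5 + 5)² = 10² = 100)
(22507 + 21906) + O = (22507 + 21906) + 100 = 44413 + 100 = 44513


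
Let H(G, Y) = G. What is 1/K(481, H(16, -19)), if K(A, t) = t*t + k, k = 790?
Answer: 1/1046 ≈ 0.00095602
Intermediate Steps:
K(A, t) = 790 + t² (K(A, t) = t*t + 790 = t² + 790 = 790 + t²)
1/K(481, H(16, -19)) = 1/(790 + 16²) = 1/(790 + 256) = 1/1046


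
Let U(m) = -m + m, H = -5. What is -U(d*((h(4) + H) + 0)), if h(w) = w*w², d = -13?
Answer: 0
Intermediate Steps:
h(w) = w³
U(m) = 0
-U(d*((h(4) + H) + 0)) = -1*0 = 0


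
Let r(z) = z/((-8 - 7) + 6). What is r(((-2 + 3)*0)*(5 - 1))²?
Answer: 0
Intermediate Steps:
r(z) = -z/9 (r(z) = z/(-15 + 6) = z/(-9) = z*(-⅑) = -z/9)
r(((-2 + 3)*0)*(5 - 1))² = (-(-2 + 3)*0*(5 - 1)/9)² = (-1*0*4/9)² = (-0*4)² = (-⅑*0)² = 0² = 0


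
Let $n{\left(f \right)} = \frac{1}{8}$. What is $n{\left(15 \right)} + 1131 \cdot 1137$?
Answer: $\frac{10287577}{8} \approx 1.2859 \cdot 10^{6}$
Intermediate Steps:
$n{\left(f \right)} = \frac{1}{8}$
$n{\left(15 \right)} + 1131 \cdot 1137 = \frac{1}{8} + 1131 \cdot 1137 = \frac{1}{8} + 1285947 = \frac{10287577}{8}$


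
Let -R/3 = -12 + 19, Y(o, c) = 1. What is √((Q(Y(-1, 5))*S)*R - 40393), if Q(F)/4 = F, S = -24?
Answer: I*√38377 ≈ 195.9*I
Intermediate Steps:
R = -21 (R = -3*(-12 + 19) = -3*7 = -21)
Q(F) = 4*F
√((Q(Y(-1, 5))*S)*R - 40393) = √(((4*1)*(-24))*(-21) - 40393) = √((4*(-24))*(-21) - 40393) = √(-96*(-21) - 40393) = √(2016 - 40393) = √(-38377) = I*√38377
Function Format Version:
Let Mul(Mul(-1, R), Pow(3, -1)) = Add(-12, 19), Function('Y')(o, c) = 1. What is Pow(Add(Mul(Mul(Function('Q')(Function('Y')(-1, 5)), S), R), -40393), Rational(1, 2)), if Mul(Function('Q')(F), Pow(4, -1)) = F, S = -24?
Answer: Mul(I, Pow(38377, Rational(1, 2))) ≈ Mul(195.90, I)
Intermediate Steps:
R = -21 (R = Mul(-3, Add(-12, 19)) = Mul(-3, 7) = -21)
Function('Q')(F) = Mul(4, F)
Pow(Add(Mul(Mul(Function('Q')(Function('Y')(-1, 5)), S), R), -40393), Rational(1, 2)) = Pow(Add(Mul(Mul(Mul(4, 1), -24), -21), -40393), Rational(1, 2)) = Pow(Add(Mul(Mul(4, -24), -21), -40393), Rational(1, 2)) = Pow(Add(Mul(-96, -21), -40393), Rational(1, 2)) = Pow(Add(2016, -40393), Rational(1, 2)) = Pow(-38377, Rational(1, 2)) = Mul(I, Pow(38377, Rational(1, 2)))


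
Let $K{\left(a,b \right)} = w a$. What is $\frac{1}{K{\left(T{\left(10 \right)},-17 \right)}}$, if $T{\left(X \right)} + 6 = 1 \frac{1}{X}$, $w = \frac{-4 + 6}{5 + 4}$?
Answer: $- \frac{45}{59} \approx -0.76271$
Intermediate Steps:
$w = \frac{2}{9} \approx 0.22222$
$T{\left(X \right)} = -6 + \frac{1}{X}$ ($T{\left(X \right)} = -6 + 1 \frac{1}{X} = -6 + \frac{1}{X}$)
$K{\left(a,b \right)} = \frac{2 a}{9}$
$\frac{1}{K{\left(T{\left(10 \right)},-17 \right)}} = \frac{1}{\frac{2}{9} \left(-6 + \frac{1}{10}\right)} = \frac{1}{\frac{2}{9} \left(- \frac{59}{10}\right)} = \frac{1}{- \frac{59}{45}} = - \frac{45}{59}$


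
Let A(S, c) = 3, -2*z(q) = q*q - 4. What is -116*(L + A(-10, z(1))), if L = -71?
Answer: 7888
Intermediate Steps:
z(q) = 2 - q**2/2 (z(q) = -(q*q - 4)/2 = -(q**2 - 4)/2 = -(-4 + q**2)/2 = 2 - q**2/2)
-116*(L + A(-10, z(1))) = -116*(-71 + 3) = -116*(-68) = 7888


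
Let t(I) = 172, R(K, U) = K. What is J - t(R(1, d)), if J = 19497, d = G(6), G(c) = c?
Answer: 19325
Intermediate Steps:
d = 6
J - t(R(1, d)) = 19497 - 1*172 = 19497 - 172 = 19325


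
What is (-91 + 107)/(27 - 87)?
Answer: -4/15 ≈ -0.26667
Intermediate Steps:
(-91 + 107)/(27 - 87) = 16/(-60) = 16*(-1/60) = -4/15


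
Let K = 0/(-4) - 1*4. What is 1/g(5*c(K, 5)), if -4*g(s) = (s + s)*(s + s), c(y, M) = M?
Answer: -1/625 ≈ -0.0016000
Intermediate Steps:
K = -4 (K = 0*(-1/4) - 4 = 0 - 4 = -4)
g(s) = -s**2 (g(s) = -(s + s)*(s + s)/4 = -2*s*2*s/4 = -s**2)
1/g(5*c(K, 5)) = 1/(-(5*5)**2) = 1/(-1*25**2) = 1/(-1*625) = 1/(-625) = -1/625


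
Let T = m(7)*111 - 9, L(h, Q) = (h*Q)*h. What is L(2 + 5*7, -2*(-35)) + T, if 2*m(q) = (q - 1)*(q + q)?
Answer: 100483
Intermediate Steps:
m(q) = q*(-1 + q) (m(q) = ((q - 1)*(q + q))/2 = ((-1 + q)*(2*q))/2 = (2*q*(-1 + q))/2 = q*(-1 + q))
L(h, Q) = Q*h² (L(h, Q) = (Q*h)*h = Q*h²)
T = 4653 (T = (7*(-1 + 7))*111 - 9 = (7*6)*111 - 9 = 42*111 - 9 = 4662 - 9 = 4653)
L(2 + 5*7, -2*(-35)) + T = (-2*(-35))*(2 + 5*7)² + 4653 = 70*(2 + 35)² + 4653 = 70*37² + 4653 = 70*1369 + 4653 = 95830 + 4653 = 100483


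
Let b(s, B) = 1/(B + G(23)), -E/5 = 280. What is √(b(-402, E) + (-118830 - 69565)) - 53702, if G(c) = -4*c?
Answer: -53702 + I*√104844832193/746 ≈ -53702.0 + 434.04*I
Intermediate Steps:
E = -1400 (E = -5*280 = -1400)
b(s, B) = 1/(-92 + B) (b(s, B) = 1/(B - 4*23) = 1/(B - 92) = 1/(-92 + B))
√(b(-402, E) + (-118830 - 69565)) - 53702 = √(1/(-92 - 1400) + (-118830 - 69565)) - 53702 = √(1/(-1492) - 188395) - 53702 = √(-1/1492 - 188395) - 53702 = √(-281085341/1492) - 53702 = I*√104844832193/746 - 53702 = -53702 + I*√104844832193/746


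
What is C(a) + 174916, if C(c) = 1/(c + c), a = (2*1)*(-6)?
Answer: 4197983/24 ≈ 1.7492e+5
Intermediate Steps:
a = -12 (a = 2*(-6) = -12)
C(c) = 1/(2*c)
C(a) + 174916 = (½)/(-12) + 174916 = (½)*(-1/12) + 174916 = -1/24 + 174916 = 4197983/24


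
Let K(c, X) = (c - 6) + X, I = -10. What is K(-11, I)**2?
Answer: 729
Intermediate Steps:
K(c, X) = -6 + X + c (K(c, X) = (-6 + c) + X = -6 + X + c)
K(-11, I)**2 = (-6 - 10 - 11)**2 = (-27)**2 = 729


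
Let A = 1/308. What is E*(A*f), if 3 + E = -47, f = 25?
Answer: -625/154 ≈ -4.0584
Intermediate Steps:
A = 1/308 ≈ 0.0032468
E = -50 (E = -3 - 47 = -50)
E*(A*f) = -25*25/154 = -50*25/308 = -625/154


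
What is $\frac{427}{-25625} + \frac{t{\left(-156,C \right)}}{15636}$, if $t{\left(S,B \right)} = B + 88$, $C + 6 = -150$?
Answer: $- \frac{2104768}{100168125} \approx -0.021012$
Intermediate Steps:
$C = -156$ ($C = -6 - 150 = -156$)
$t{\left(S,B \right)} = 88 + B$
$\frac{427}{-25625} + \frac{t{\left(-156,C \right)}}{15636} = \frac{427}{-25625} + \frac{88 - 156}{15636} = 427 \left(- \frac{1}{25625}\right) - \frac{17}{3909} = - \frac{427}{25625} - \frac{17}{3909} = - \frac{2104768}{100168125}$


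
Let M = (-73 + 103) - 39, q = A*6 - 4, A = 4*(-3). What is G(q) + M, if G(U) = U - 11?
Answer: -96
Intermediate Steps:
A = -12
q = -76 (q = -12*6 - 4 = -72 - 4 = -76)
M = -9 (M = 30 - 39 = -9)
G(U) = -11 + U
G(q) + M = (-11 - 76) - 9 = -87 - 9 = -96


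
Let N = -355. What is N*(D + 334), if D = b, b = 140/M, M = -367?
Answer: -43465490/367 ≈ -1.1843e+5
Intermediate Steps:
b = -140/367 (b = 140/(-367) = 140*(-1/367) = -140/367 ≈ -0.38147)
D = -140/367 ≈ -0.38147
N*(D + 334) = -355*(-140/367 + 334) = -355*122438/367 = -43465490/367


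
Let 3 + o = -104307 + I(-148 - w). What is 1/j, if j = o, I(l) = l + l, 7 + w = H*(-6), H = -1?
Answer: -1/104604 ≈ -9.5599e-6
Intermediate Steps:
w = -1 (w = -7 - 1*(-6) = -7 + 6 = -1)
I(l) = 2*l
o = -104604 (o = -3 + (-104307 + 2*(-148 - 1*(-1))) = -3 + (-104307 + 2*(-148 + 1)) = -3 + (-104307 + 2*(-147)) = -3 + (-104307 - 294) = -3 - 104601 = -104604)
j = -104604
1/j = 1/(-104604) = -1/104604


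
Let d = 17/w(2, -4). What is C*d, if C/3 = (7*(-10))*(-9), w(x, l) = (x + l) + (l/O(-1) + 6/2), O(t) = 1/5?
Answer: -32130/19 ≈ -1691.1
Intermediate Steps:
O(t) = ⅕
w(x, l) = 3 + x + 6*l (w(x, l) = (x + l) + (l/(⅕) + 6/2) = (l + x) + (l*5 + 6*(½)) = (l + x) + (5*l + 3) = (l + x) + (3 + 5*l) = 3 + x + 6*l)
C = 1890 (C = 3*((7*(-10))*(-9)) = 3*(-70*(-9)) = 3*630 = 1890)
d = -17/19 (d = 17/(3 + 2 + 6*(-4)) = 17/(3 + 2 - 24) = 17/(-19) = 17*(-1/19) = -17/19 ≈ -0.89474)
C*d = 1890*(-17/19) = -32130/19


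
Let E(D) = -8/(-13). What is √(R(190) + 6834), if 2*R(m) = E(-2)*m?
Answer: √1164826/13 ≈ 83.021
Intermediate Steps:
E(D) = 8/13 (E(D) = -8*(-1/13) = 8/13)
R(m) = 4*m/13 (R(m) = (8*m/13)/2 = 4*m/13)
√(R(190) + 6834) = √((4/13)*190 + 6834) = √(760/13 + 6834) = √(89602/13) = √1164826/13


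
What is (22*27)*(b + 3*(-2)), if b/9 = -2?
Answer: -14256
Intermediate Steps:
b = -18 (b = 9*(-2) = -18)
(22*27)*(b + 3*(-2)) = (22*27)*(-18 + 3*(-2)) = 594*(-18 - 6) = 594*(-24) = -14256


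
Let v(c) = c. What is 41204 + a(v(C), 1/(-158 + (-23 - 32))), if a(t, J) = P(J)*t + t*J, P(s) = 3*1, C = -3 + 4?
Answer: 8777090/213 ≈ 41207.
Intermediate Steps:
C = 1
P(s) = 3
a(t, J) = 3*t + J*t (a(t, J) = 3*t + t*J = 3*t + J*t)
41204 + a(v(C), 1/(-158 + (-23 - 32))) = 41204 + 1*(3 + 1/(-158 + (-23 - 32))) = 41204 + 1*(3 + 1/(-158 - 55)) = 41204 + 1*(3 + 1/(-213)) = 41204 + 1*(3 - 1/213) = 41204 + 1*(638/213) = 41204 + 638/213 = 8777090/213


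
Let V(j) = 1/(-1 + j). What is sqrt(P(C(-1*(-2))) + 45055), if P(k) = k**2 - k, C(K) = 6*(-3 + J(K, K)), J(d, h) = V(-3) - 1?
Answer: sqrt(182923)/2 ≈ 213.85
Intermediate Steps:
J(d, h) = -5/4 (J(d, h) = 1/(-1 - 3) - 1 = 1/(-4) - 1 = -1/4 - 1 = -5/4)
C(K) = -51/2 (C(K) = 6*(-3 - 5/4) = 6*(-17/4) = -51/2)
sqrt(P(C(-1*(-2))) + 45055) = sqrt(-51*(-1 - 51/2)/2 + 45055) = sqrt(-51/2*(-53/2) + 45055) = sqrt(2703/4 + 45055) = sqrt(182923/4) = sqrt(182923)/2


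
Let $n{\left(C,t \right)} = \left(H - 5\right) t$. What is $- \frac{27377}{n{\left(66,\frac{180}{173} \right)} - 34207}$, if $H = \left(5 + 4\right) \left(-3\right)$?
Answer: $\frac{4736221}{5923571} \approx 0.79955$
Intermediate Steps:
$H = -27$ ($H = 9 \left(-3\right) = -27$)
$n{\left(C,t \right)} = - 32 t$ ($n{\left(C,t \right)} = \left(-27 - 5\right) t = - 32 t$)
$- \frac{27377}{n{\left(66,\frac{180}{173} \right)} - 34207} = - \frac{27377}{- 32 \cdot \frac{180}{173} - 34207} = - \frac{27377}{- 32 \cdot 180 \cdot \frac{1}{173} - 34207} = - \frac{27377}{\left(-32\right) \frac{180}{173} - 34207} = - \frac{27377}{- \frac{5760}{173} - 34207} = - \frac{27377}{- \frac{5923571}{173}} = \left(-27377\right) \left(- \frac{173}{5923571}\right) = \frac{4736221}{5923571}$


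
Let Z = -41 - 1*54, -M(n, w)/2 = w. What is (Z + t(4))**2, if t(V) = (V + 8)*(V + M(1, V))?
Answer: 20449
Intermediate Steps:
M(n, w) = -2*w
Z = -95 (Z = -41 - 54 = -95)
t(V) = -V*(8 + V) (t(V) = (V + 8)*(V - 2*V) = (8 + V)*(-V) = -V*(8 + V))
(Z + t(4))**2 = (-95 + 4*(-8 - 1*4))**2 = (-95 + 4*(-8 - 4))**2 = (-95 + 4*(-12))**2 = (-95 - 48)**2 = (-143)**2 = 20449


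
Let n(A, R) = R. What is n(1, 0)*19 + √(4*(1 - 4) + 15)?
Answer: √3 ≈ 1.7320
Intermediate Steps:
n(1, 0)*19 + √(4*(1 - 4) + 15) = 0*19 + √(4*(1 - 4) + 15) = 0 + √(4*(-3) + 15) = 0 + √(-12 + 15) = 0 + √3 = √3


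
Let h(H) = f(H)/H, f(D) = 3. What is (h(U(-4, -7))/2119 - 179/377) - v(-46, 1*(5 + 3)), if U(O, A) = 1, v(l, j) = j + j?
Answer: -1012306/61451 ≈ -16.473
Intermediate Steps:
v(l, j) = 2*j
h(H) = 3/H
(h(U(-4, -7))/2119 - 179/377) - v(-46, 1*(5 + 3)) = ((3/1)/2119 - 179/377) - 2*1*(5 + 3) = ((3*1)*(1/2119) - 179*1/377) - 2*1*8 = (3*(1/2119) - 179/377) - 2*8 = (3/2119 - 179/377) - 1*16 = -29090/61451 - 16 = -1012306/61451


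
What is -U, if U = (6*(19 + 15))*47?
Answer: -9588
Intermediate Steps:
U = 9588 (U = (6*34)*47 = 204*47 = 9588)
-U = -1*9588 = -9588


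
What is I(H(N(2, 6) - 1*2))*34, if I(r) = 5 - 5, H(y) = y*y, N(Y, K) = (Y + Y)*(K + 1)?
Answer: 0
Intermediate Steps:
N(Y, K) = 2*Y*(1 + K) (N(Y, K) = (2*Y)*(1 + K) = 2*Y*(1 + K))
H(y) = y²
I(r) = 0
I(H(N(2, 6) - 1*2))*34 = 0*34 = 0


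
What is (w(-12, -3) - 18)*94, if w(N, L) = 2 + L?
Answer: -1786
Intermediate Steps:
(w(-12, -3) - 18)*94 = ((2 - 3) - 18)*94 = (-1 - 18)*94 = -19*94 = -1786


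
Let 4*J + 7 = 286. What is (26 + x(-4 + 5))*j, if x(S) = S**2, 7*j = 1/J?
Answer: 12/217 ≈ 0.055300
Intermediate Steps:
J = 279/4 (J = -7/4 + (1/4)*286 = -7/4 + 143/2 = 279/4 ≈ 69.750)
j = 4/1953 (j = 1/(7*(279/4)) = (1/7)*(4/279) = 4/1953 ≈ 0.0020481)
(26 + x(-4 + 5))*j = (26 + (-4 + 5)**2)*(4/1953) = (26 + 1**2)*(4/1953) = (26 + 1)*(4/1953) = 27*(4/1953) = 12/217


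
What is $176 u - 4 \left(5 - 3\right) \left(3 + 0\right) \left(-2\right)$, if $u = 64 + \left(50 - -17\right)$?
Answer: $1106688$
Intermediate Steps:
$u = 131$ ($u = 64 + \left(50 + 17\right) = 64 + 67 = 131$)
$176 u - 4 \left(5 - 3\right) \left(3 + 0\right) \left(-2\right) = 176 \cdot 131 - 4 \left(5 - 3\right) \left(3 + 0\right) \left(-2\right) = 23056 - 4 \cdot 2 \cdot 3 \left(-2\right) = 23056 \left(-4\right) 6 \left(-2\right) = 23056 \left(\left(-24\right) \left(-2\right)\right) = 23056 \cdot 48 = 1106688$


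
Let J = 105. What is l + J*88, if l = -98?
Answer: 9142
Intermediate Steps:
l + J*88 = -98 + 105*88 = -98 + 9240 = 9142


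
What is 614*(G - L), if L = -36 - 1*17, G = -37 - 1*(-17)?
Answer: 20262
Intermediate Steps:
G = -20 (G = -37 + 17 = -20)
L = -53 (L = -36 - 17 = -53)
614*(G - L) = 614*(-20 - 1*(-53)) = 614*(-20 + 53) = 614*33 = 20262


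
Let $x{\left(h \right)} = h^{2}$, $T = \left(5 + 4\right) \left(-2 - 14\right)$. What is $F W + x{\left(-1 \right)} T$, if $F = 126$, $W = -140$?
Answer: $-17784$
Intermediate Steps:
$T = -144$ ($T = 9 \left(-16\right) = -144$)
$F W + x{\left(-1 \right)} T = 126 \left(-140\right) + \left(-1\right)^{2} \left(-144\right) = -17640 + 1 \left(-144\right) = -17640 - 144 = -17784$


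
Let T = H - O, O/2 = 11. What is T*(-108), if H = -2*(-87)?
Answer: -16416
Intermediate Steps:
O = 22 (O = 2*11 = 22)
H = 174
T = 152 (T = 174 - 1*22 = 174 - 22 = 152)
T*(-108) = 152*(-108) = -16416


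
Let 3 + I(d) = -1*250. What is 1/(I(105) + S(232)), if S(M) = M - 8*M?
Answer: -1/1877 ≈ -0.00053276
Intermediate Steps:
I(d) = -253 (I(d) = -3 - 1*250 = -3 - 250 = -253)
S(M) = -7*M
1/(I(105) + S(232)) = 1/(-253 - 7*232) = 1/(-253 - 1624) = 1/(-1877) = -1/1877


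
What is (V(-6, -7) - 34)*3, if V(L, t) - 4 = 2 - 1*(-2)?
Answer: -78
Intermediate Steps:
V(L, t) = 8 (V(L, t) = 4 + (2 - 1*(-2)) = 4 + (2 + 2) = 4 + 4 = 8)
(V(-6, -7) - 34)*3 = (8 - 34)*3 = -26*3 = -78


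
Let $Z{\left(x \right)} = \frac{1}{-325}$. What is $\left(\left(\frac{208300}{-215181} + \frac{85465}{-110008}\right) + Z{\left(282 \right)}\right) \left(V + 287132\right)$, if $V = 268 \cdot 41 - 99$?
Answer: $- \frac{4007736508875620533}{7693280220600} \approx -5.2094 \cdot 10^{5}$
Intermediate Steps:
$Z{\left(x \right)} = - \frac{1}{325}$
$V = 10889$ ($V = 10988 - 99 = 10889$)
$\left(\left(\frac{208300}{-215181} + \frac{85465}{-110008}\right) + Z{\left(282 \right)}\right) \left(V + 287132\right) = \left(\left(\frac{208300}{-215181} + \frac{85465}{-110008}\right) - \frac{1}{325}\right) \left(10889 + 287132\right) = \left(\left(208300 \left(- \frac{1}{215181}\right) + 85465 \left(- \frac{1}{110008}\right)\right) - \frac{1}{325}\right) 298021 = \left(\left(- \frac{208300}{215181} - \frac{85465}{110008}\right) - \frac{1}{325}\right) 298021 = \left(- \frac{41305110565}{23671631448} - \frac{1}{325}\right) 298021 = \left(- \frac{13447832565073}{7693280220600}\right) 298021 = - \frac{4007736508875620533}{7693280220600}$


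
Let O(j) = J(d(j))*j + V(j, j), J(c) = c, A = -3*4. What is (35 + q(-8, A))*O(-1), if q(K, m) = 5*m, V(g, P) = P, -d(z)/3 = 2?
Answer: -125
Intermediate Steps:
d(z) = -6 (d(z) = -3*2 = -6)
A = -12
O(j) = -5*j (O(j) = -6*j + j = -5*j)
(35 + q(-8, A))*O(-1) = (35 + 5*(-12))*(-5*(-1)) = (35 - 60)*5 = -25*5 = -125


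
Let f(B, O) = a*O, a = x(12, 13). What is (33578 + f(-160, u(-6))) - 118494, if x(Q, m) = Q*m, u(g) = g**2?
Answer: -79300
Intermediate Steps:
a = 156 (a = 12*13 = 156)
f(B, O) = 156*O
(33578 + f(-160, u(-6))) - 118494 = (33578 + 156*(-6)**2) - 118494 = (33578 + 156*36) - 118494 = (33578 + 5616) - 118494 = 39194 - 118494 = -79300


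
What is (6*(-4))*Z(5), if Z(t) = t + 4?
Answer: -216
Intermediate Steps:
Z(t) = 4 + t
(6*(-4))*Z(5) = (6*(-4))*(4 + 5) = -24*9 = -216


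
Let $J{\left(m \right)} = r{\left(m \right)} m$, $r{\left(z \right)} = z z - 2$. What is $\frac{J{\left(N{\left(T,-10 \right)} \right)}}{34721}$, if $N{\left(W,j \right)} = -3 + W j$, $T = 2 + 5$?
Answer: $- \frac{388871}{34721} \approx -11.2$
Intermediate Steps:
$T = 7$
$r{\left(z \right)} = -2 + z^{2}$ ($r{\left(z \right)} = z^{2} - 2 = -2 + z^{2}$)
$J{\left(m \right)} = m \left(-2 + m^{2}\right)$ ($J{\left(m \right)} = \left(-2 + m^{2}\right) m = m \left(-2 + m^{2}\right)$)
$\frac{J{\left(N{\left(T,-10 \right)} \right)}}{34721} = \frac{\left(-3 + 7 \left(-10\right)\right) \left(-2 + \left(-3 + 7 \left(-10\right)\right)^{2}\right)}{34721} = \left(-3 - 70\right) \left(-2 + \left(-3 - 70\right)^{2}\right) \frac{1}{34721} = - 73 \left(-2 + \left(-73\right)^{2}\right) \frac{1}{34721} = - 73 \left(-2 + 5329\right) \frac{1}{34721} = \left(-73\right) 5327 \cdot \frac{1}{34721} = \left(-388871\right) \frac{1}{34721} = - \frac{388871}{34721}$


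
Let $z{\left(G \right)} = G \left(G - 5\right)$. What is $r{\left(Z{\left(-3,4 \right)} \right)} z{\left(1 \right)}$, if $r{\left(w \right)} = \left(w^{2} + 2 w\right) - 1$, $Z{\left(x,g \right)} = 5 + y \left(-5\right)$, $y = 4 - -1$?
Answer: $-1436$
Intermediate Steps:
$y = 5$ ($y = 4 + 1 = 5$)
$Z{\left(x,g \right)} = -20$ ($Z{\left(x,g \right)} = 5 + 5 \left(-5\right) = 5 - 25 = -20$)
$z{\left(G \right)} = G \left(-5 + G\right)$
$r{\left(w \right)} = -1 + w^{2} + 2 w$
$r{\left(Z{\left(-3,4 \right)} \right)} z{\left(1 \right)} = \left(-1 + \left(-20\right)^{2} + 2 \left(-20\right)\right) 1 \left(-5 + 1\right) = \left(-1 + 400 - 40\right) 1 \left(-4\right) = 359 \left(-4\right) = -1436$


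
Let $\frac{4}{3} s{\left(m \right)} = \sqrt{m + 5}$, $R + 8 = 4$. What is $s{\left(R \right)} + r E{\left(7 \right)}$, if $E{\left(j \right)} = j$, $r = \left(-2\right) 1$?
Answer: $- \frac{53}{4} \approx -13.25$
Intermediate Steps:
$R = -4$ ($R = -8 + 4 = -4$)
$r = -2$
$s{\left(m \right)} = \frac{3 \sqrt{5 + m}}{4}$ ($s{\left(m \right)} = \frac{3 \sqrt{m + 5}}{4} = \frac{3 \sqrt{5 + m}}{4}$)
$s{\left(R \right)} + r E{\left(7 \right)} = \frac{3 \sqrt{5 - 4}}{4} - 14 = \frac{3 \sqrt{1}}{4} - 14 = \frac{3}{4} \cdot 1 - 14 = \frac{3}{4} - 14 = - \frac{53}{4}$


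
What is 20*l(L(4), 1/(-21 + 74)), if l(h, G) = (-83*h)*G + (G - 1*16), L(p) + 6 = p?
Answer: -13620/53 ≈ -256.98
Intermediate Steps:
L(p) = -6 + p
l(h, G) = -16 + G - 83*G*h (l(h, G) = -83*G*h + (G - 16) = -83*G*h + (-16 + G) = -16 + G - 83*G*h)
20*l(L(4), 1/(-21 + 74)) = 20*(-16 + 1/(-21 + 74) - 83*(-6 + 4)/(-21 + 74)) = 20*(-16 + 1/53 - 83*(-2)/53) = 20*(-16 + 1/53 - 83*1/53*(-2)) = 20*(-16 + 1/53 + 166/53) = 20*(-681/53) = -13620/53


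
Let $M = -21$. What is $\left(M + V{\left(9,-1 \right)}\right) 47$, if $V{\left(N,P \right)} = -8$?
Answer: $-1363$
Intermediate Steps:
$\left(M + V{\left(9,-1 \right)}\right) 47 = \left(-21 - 8\right) 47 = \left(-29\right) 47 = -1363$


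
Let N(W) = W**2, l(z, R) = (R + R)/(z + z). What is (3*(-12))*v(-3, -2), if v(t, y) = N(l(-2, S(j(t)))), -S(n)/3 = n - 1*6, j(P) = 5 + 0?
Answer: -81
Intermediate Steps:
j(P) = 5
S(n) = 18 - 3*n (S(n) = -3*(n - 1*6) = -3*(n - 6) = -3*(-6 + n) = 18 - 3*n)
l(z, R) = R/z (l(z, R) = (2*R)/((2*z)) = (2*R)*(1/(2*z)) = R/z)
v(t, y) = 9/4 (v(t, y) = ((18 - 3*5)/(-2))**2 = ((18 - 15)*(-1/2))**2 = (3*(-1/2))**2 = (-3/2)**2 = 9/4)
(3*(-12))*v(-3, -2) = (3*(-12))*(9/4) = -36*9/4 = -81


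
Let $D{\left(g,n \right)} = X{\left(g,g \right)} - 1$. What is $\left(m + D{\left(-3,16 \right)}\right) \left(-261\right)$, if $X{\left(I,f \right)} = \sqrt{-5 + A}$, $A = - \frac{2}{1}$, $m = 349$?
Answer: $-90828 - 261 i \sqrt{7} \approx -90828.0 - 690.54 i$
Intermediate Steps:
$A = -2$ ($A = \left(-2\right) 1 = -2$)
$X{\left(I,f \right)} = i \sqrt{7}$ ($X{\left(I,f \right)} = \sqrt{-5 - 2} = \sqrt{-7} = i \sqrt{7}$)
$D{\left(g,n \right)} = -1 + i \sqrt{7}$ ($D{\left(g,n \right)} = i \sqrt{7} - 1 = -1 + i \sqrt{7}$)
$\left(m + D{\left(-3,16 \right)}\right) \left(-261\right) = \left(349 - \left(1 - i \sqrt{7}\right)\right) \left(-261\right) = \left(348 + i \sqrt{7}\right) \left(-261\right) = -90828 - 261 i \sqrt{7}$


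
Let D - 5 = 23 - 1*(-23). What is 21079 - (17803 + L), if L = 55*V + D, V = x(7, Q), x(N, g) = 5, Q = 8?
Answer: 2950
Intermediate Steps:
V = 5
D = 51 (D = 5 + (23 - 1*(-23)) = 5 + (23 + 23) = 5 + 46 = 51)
L = 326 (L = 55*5 + 51 = 275 + 51 = 326)
21079 - (17803 + L) = 21079 - (17803 + 326) = 21079 - 1*18129 = 21079 - 18129 = 2950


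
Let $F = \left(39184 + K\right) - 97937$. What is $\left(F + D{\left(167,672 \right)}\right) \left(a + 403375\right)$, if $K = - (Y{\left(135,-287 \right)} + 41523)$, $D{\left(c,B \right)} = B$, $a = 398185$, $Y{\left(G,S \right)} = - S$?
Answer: $-80068629960$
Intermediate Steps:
$K = -41810$ ($K = - (\left(-1\right) \left(-287\right) + 41523) = - (287 + 41523) = \left(-1\right) 41810 = -41810$)
$F = -100563$ ($F = \left(39184 - 41810\right) - 97937 = -2626 - 97937 = -100563$)
$\left(F + D{\left(167,672 \right)}\right) \left(a + 403375\right) = \left(-100563 + 672\right) \left(398185 + 403375\right) = \left(-99891\right) 801560 = -80068629960$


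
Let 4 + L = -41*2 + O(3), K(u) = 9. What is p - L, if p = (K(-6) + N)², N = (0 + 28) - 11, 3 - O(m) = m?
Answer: 762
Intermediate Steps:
O(m) = 3 - m
N = 17 (N = 28 - 11 = 17)
p = 676 (p = (9 + 17)² = 26² = 676)
L = -86 (L = -4 + (-41*2 + (3 - 1*3)) = -4 + (-82 + (3 - 3)) = -4 + (-82 + 0) = -4 - 82 = -86)
p - L = 676 - 1*(-86) = 676 + 86 = 762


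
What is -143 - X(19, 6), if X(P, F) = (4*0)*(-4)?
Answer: -143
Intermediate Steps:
X(P, F) = 0 (X(P, F) = 0*(-4) = 0)
-143 - X(19, 6) = -143 - 1*0 = -143 + 0 = -143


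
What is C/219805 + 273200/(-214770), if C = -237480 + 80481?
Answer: -9376940123/4720751985 ≈ -1.9863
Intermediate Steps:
C = -156999
C/219805 + 273200/(-214770) = -156999/219805 + 273200/(-214770) = -156999*1/219805 + 273200*(-1/214770) = -156999/219805 - 27320/21477 = -9376940123/4720751985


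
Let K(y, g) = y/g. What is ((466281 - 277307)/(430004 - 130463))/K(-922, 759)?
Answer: -2173201/4184497 ≈ -0.51935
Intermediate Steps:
((466281 - 277307)/(430004 - 130463))/K(-922, 759) = ((466281 - 277307)/(430004 - 130463))/((-922/759)) = (188974/299541)/((-922*1/759)) = (188974*(1/299541))/(-922/759) = (188974/299541)*(-759/922) = -2173201/4184497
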